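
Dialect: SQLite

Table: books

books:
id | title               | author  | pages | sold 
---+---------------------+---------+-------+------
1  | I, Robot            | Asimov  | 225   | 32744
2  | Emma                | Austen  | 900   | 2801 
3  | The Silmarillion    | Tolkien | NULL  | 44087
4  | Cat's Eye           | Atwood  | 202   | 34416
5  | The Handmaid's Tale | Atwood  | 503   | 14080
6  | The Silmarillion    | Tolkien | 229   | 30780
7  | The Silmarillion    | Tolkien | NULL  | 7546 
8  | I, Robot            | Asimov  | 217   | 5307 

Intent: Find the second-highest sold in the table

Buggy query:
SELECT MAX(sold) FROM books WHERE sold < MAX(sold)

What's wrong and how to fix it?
Bug: MAX(sold) on the right of the comparison is an aggregate-in-WHERE error

Fix: Put the inner MAX in a scalar subquery

Corrected query:
SELECT MAX(sold) FROM books WHERE sold < (SELECT MAX(sold) FROM books)

Result:
MAX(sold)
---------
34416    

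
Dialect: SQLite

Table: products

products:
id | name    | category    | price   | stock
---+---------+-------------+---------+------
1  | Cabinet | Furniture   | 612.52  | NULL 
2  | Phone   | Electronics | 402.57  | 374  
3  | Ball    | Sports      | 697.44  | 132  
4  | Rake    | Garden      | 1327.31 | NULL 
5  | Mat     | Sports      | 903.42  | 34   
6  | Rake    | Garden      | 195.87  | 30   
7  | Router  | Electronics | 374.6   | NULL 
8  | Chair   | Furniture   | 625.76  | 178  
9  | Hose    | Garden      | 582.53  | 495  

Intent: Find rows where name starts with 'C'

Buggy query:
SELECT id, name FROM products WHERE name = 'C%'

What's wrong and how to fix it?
Bug: Wildcards only work with LIKE; '=' treats '%' as a literal character

Fix: Replace '=' with LIKE so 'C%' is treated as a pattern

Corrected query:
SELECT id, name FROM products WHERE name LIKE 'C%'

Result:
id | name   
---+--------
1  | Cabinet
8  | Chair  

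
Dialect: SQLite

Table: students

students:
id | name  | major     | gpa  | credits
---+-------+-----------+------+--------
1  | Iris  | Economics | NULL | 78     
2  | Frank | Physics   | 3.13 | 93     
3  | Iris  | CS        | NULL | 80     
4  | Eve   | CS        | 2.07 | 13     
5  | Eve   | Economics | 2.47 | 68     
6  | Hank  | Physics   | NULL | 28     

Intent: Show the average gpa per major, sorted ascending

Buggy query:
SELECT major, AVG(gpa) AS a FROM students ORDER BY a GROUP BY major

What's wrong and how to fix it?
Bug: GROUP BY must precede ORDER BY

Fix: Reorder: SELECT … FROM … GROUP BY … ORDER BY …

Corrected query:
SELECT major, AVG(gpa) AS a FROM students GROUP BY major ORDER BY a

Result:
major     | a   
----------+-----
CS        | 2.07
Economics | 2.47
Physics   | 3.13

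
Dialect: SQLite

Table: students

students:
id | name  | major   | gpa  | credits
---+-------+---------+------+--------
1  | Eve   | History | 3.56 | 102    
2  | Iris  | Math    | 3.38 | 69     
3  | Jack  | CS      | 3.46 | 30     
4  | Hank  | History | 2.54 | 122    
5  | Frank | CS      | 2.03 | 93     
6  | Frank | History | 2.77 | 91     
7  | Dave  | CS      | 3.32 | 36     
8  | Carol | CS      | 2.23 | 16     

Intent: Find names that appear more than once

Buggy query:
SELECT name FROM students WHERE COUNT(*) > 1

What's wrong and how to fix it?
Bug: WHERE can't reference COUNT(*); aggregates are computed after WHERE

Fix: Group first, then use HAVING for the count condition

Corrected query:
SELECT name FROM students GROUP BY name HAVING COUNT(*) > 1

Result:
name 
-----
Frank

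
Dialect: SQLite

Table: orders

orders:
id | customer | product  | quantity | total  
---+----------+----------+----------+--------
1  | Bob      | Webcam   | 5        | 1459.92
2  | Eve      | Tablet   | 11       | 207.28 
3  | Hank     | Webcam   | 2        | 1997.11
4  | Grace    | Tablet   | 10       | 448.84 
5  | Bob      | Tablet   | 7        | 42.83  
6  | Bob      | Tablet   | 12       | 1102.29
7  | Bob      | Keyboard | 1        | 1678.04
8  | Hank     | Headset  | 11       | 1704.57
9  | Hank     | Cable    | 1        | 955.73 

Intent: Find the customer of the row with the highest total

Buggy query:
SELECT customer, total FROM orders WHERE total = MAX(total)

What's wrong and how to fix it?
Bug: MAX(total) is an aggregate and cannot be used directly in WHERE

Fix: Wrap MAX in a scalar subquery so WHERE compares against a single value

Corrected query:
SELECT customer, total FROM orders WHERE total = (SELECT MAX(total) FROM orders)

Result:
customer | total  
---------+--------
Hank     | 1997.11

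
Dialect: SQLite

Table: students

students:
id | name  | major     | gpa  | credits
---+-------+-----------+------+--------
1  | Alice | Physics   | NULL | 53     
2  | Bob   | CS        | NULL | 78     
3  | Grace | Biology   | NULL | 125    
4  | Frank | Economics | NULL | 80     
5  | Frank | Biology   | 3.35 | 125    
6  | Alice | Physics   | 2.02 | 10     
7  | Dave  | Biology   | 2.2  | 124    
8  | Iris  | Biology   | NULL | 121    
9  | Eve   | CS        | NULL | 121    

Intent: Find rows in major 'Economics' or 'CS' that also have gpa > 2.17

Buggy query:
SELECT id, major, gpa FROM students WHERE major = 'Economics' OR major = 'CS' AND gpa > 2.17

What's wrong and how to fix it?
Bug: AND binds tighter than OR, so this parses as major = 'Economics' OR (major = 'CS' AND gpa > 2.17)

Fix: Group the OR with parentheses (or use IN), then AND the threshold

Corrected query:
SELECT id, major, gpa FROM students WHERE (major = 'Economics' OR major = 'CS') AND gpa > 2.17

Result:
(no rows)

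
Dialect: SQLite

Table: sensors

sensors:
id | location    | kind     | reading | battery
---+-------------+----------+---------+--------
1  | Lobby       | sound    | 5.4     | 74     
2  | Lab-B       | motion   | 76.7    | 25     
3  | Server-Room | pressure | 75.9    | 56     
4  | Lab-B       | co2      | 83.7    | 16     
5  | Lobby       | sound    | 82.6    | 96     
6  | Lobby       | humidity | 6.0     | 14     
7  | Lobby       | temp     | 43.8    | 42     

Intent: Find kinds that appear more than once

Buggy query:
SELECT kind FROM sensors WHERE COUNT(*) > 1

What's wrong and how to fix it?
Bug: WHERE can't reference COUNT(*); aggregates are computed after WHERE

Fix: Group first, then use HAVING for the count condition

Corrected query:
SELECT kind FROM sensors GROUP BY kind HAVING COUNT(*) > 1

Result:
kind 
-----
sound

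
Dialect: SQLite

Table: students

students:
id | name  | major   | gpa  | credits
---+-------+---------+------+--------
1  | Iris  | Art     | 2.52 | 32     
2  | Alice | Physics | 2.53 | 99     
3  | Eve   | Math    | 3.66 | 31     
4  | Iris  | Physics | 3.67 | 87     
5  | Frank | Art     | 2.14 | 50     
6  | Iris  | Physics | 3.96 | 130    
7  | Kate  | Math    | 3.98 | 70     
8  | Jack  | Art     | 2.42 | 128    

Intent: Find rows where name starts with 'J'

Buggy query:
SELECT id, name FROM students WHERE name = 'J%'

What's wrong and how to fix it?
Bug: '=' compares the literal string including the % character; pattern matching needs LIKE

Fix: Use LIKE for wildcard pattern matching

Corrected query:
SELECT id, name FROM students WHERE name LIKE 'J%'

Result:
id | name
---+-----
8  | Jack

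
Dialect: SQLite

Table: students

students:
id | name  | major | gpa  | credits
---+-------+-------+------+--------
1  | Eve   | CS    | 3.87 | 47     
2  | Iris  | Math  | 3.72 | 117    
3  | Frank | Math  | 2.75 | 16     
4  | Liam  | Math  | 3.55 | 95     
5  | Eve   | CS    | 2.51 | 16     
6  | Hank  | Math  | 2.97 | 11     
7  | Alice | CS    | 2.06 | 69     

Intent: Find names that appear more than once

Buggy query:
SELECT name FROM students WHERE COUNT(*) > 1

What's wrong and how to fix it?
Bug: COUNT(*) is an aggregate and cannot be used in WHERE

Fix: Group first, then use HAVING for the count condition

Corrected query:
SELECT name FROM students GROUP BY name HAVING COUNT(*) > 1

Result:
name
----
Eve 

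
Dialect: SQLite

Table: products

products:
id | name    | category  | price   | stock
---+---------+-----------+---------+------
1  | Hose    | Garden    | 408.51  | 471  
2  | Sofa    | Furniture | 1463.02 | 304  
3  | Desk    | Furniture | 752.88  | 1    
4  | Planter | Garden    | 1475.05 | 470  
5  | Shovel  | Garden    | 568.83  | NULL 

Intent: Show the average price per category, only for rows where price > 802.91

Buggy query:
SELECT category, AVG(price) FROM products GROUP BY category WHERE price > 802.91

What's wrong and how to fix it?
Bug: WHERE cannot follow GROUP BY

Fix: Move the WHERE clause before GROUP BY

Corrected query:
SELECT category, AVG(price) FROM products WHERE price > 802.91 GROUP BY category

Result:
category  | AVG(price)
----------+-----------
Furniture | 1463.02   
Garden    | 1475.05   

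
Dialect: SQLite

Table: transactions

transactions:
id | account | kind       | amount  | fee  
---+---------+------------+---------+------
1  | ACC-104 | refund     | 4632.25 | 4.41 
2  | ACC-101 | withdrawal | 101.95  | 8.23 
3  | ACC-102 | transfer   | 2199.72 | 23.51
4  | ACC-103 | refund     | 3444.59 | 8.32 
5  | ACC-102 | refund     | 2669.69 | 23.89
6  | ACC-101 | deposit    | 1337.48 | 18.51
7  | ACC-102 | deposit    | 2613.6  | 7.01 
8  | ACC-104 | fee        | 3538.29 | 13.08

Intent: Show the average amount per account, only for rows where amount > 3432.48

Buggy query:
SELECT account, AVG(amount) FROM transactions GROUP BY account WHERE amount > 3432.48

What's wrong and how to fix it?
Bug: WHERE cannot follow GROUP BY

Fix: Place WHERE between FROM and GROUP BY

Corrected query:
SELECT account, AVG(amount) FROM transactions WHERE amount > 3432.48 GROUP BY account

Result:
account | AVG(amount)
--------+------------
ACC-103 | 3444.59    
ACC-104 | 4085.27    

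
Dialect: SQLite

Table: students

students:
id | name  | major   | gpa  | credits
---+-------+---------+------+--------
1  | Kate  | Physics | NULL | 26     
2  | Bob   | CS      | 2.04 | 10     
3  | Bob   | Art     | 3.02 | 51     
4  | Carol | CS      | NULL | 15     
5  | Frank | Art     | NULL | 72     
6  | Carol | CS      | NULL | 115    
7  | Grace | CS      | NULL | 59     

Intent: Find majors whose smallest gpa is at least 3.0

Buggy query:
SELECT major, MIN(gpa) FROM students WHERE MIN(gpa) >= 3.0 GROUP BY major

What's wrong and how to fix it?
Bug: Aggregates like MIN are computed per group after WHERE runs

Fix: Replace WHERE with HAVING after the GROUP BY

Corrected query:
SELECT major, MIN(gpa) FROM students GROUP BY major HAVING MIN(gpa) >= 3.0

Result:
major | MIN(gpa)
------+---------
Art   | 3.02    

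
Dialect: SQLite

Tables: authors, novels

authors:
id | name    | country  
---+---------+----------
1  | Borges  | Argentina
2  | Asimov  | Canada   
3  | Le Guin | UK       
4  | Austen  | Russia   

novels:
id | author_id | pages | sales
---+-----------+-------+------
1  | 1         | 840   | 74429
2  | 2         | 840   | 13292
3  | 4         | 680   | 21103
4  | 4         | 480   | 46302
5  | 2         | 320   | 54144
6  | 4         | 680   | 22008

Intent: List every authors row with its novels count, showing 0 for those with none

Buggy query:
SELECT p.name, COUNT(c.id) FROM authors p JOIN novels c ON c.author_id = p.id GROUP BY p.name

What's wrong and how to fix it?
Bug: An inner join excludes parents with zero children

Fix: Switch to LEFT JOIN to retain unmatched parent rows

Corrected query:
SELECT p.name, COUNT(c.id) FROM authors p LEFT JOIN novels c ON c.author_id = p.id GROUP BY p.name

Result:
name    | COUNT(c.id)
--------+------------
Asimov  | 2          
Austen  | 3          
Borges  | 1          
Le Guin | 0          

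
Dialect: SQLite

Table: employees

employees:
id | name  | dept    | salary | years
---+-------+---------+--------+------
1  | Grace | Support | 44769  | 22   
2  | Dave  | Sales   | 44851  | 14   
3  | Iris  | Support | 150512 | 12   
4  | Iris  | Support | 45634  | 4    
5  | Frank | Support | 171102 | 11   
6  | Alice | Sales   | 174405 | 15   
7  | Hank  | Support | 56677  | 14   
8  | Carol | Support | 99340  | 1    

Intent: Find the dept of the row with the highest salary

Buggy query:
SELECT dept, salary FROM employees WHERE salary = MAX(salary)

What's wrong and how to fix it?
Bug: WHERE is evaluated per row; an aggregate over the whole table isn't defined there

Fix: Wrap MAX in a scalar subquery so WHERE compares against a single value

Corrected query:
SELECT dept, salary FROM employees WHERE salary = (SELECT MAX(salary) FROM employees)

Result:
dept  | salary
------+-------
Sales | 174405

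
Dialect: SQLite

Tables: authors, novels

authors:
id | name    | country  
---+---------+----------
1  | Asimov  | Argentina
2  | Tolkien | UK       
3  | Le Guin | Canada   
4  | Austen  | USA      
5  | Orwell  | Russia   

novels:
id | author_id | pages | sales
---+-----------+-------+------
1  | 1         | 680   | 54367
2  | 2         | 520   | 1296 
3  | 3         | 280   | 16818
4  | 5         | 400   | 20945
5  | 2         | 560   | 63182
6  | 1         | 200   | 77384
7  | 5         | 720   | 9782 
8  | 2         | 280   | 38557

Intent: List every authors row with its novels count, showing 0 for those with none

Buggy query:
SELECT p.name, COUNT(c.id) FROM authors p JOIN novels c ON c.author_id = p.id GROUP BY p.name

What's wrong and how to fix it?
Bug: An inner join excludes parents with zero children

Fix: Use LEFT JOIN so parents without children still appear (COUNT(c.id) gives 0)

Corrected query:
SELECT p.name, COUNT(c.id) FROM authors p LEFT JOIN novels c ON c.author_id = p.id GROUP BY p.name

Result:
name    | COUNT(c.id)
--------+------------
Asimov  | 2          
Austen  | 0          
Le Guin | 1          
Orwell  | 2          
Tolkien | 3          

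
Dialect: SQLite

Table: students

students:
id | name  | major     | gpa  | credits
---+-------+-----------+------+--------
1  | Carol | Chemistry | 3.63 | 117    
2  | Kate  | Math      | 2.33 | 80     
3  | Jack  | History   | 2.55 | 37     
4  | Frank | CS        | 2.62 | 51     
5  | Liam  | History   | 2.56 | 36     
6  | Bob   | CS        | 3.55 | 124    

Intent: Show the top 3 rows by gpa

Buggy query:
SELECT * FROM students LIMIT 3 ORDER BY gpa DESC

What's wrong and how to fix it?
Bug: LIMIT must come after ORDER BY

Fix: Swap the clauses: ORDER BY first, then LIMIT

Corrected query:
SELECT * FROM students ORDER BY gpa DESC LIMIT 3

Result:
id | name  | major     | gpa  | credits
---+-------+-----------+------+--------
1  | Carol | Chemistry | 3.63 | 117    
6  | Bob   | CS        | 3.55 | 124    
4  | Frank | CS        | 2.62 | 51     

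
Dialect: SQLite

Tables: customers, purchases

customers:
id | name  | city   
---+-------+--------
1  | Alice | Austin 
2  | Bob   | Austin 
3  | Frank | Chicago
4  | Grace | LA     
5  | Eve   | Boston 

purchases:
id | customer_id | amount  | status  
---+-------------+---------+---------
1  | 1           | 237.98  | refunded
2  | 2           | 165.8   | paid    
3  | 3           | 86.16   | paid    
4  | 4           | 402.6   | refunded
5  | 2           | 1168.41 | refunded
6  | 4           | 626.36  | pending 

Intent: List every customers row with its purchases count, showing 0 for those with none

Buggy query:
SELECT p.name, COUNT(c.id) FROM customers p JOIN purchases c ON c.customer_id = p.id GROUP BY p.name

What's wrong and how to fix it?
Bug: INNER JOIN drops customers rows that have no matching purchases rows

Fix: Use LEFT JOIN so parents without children still appear (COUNT(c.id) gives 0)

Corrected query:
SELECT p.name, COUNT(c.id) FROM customers p LEFT JOIN purchases c ON c.customer_id = p.id GROUP BY p.name

Result:
name  | COUNT(c.id)
------+------------
Alice | 1          
Bob   | 2          
Eve   | 0          
Frank | 1          
Grace | 2          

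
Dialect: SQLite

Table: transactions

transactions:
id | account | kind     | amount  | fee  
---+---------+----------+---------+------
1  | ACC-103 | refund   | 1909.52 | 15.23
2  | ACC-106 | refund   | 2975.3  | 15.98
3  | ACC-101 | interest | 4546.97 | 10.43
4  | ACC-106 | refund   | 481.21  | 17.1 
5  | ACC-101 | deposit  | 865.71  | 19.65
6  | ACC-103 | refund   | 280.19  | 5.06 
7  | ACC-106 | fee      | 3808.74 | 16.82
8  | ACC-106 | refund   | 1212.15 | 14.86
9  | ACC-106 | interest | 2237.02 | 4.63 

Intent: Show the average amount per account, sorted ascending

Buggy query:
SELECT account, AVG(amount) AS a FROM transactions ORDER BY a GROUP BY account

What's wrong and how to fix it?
Bug: GROUP BY must precede ORDER BY

Fix: Move ORDER BY to the end, after GROUP BY

Corrected query:
SELECT account, AVG(amount) AS a FROM transactions GROUP BY account ORDER BY a

Result:
account | a       
--------+---------
ACC-103 | 1094.855
ACC-106 | 2142.884
ACC-101 | 2706.34 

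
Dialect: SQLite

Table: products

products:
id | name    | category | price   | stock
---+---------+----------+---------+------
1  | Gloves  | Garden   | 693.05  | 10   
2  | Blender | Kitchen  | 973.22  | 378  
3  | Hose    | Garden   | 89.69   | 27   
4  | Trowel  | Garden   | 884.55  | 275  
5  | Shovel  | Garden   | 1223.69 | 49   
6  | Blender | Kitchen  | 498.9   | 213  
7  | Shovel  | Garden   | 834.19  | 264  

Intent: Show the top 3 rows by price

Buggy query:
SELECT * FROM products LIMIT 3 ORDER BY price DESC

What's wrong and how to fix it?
Bug: ORDER BY cannot follow LIMIT; LIMIT is the final clause

Fix: Sort with ORDER BY, then apply LIMIT

Corrected query:
SELECT * FROM products ORDER BY price DESC LIMIT 3

Result:
id | name    | category | price   | stock
---+---------+----------+---------+------
5  | Shovel  | Garden   | 1223.69 | 49   
2  | Blender | Kitchen  | 973.22  | 378  
4  | Trowel  | Garden   | 884.55  | 275  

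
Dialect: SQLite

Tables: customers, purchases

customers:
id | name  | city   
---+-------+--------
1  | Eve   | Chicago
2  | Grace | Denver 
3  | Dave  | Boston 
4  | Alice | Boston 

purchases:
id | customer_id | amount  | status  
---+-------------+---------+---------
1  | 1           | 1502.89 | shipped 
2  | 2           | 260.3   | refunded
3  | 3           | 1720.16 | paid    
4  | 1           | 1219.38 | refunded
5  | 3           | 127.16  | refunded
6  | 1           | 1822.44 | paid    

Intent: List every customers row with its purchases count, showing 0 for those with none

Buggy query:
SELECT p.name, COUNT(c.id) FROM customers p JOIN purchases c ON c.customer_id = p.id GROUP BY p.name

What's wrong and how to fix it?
Bug: INNER JOIN drops customers rows that have no matching purchases rows

Fix: Switch to LEFT JOIN to retain unmatched parent rows

Corrected query:
SELECT p.name, COUNT(c.id) FROM customers p LEFT JOIN purchases c ON c.customer_id = p.id GROUP BY p.name

Result:
name  | COUNT(c.id)
------+------------
Alice | 0          
Dave  | 2          
Eve   | 3          
Grace | 1          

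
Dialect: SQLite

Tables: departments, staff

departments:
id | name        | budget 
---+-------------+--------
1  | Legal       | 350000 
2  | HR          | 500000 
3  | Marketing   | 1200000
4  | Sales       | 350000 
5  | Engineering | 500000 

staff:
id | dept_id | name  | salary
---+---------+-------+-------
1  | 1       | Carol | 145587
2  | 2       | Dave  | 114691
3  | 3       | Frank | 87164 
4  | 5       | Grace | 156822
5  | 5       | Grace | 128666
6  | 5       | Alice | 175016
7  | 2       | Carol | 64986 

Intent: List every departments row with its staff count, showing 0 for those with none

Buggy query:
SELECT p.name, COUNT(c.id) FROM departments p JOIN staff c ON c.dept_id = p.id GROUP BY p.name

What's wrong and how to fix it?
Bug: INNER JOIN drops departments rows that have no matching staff rows

Fix: Switch to LEFT JOIN to retain unmatched parent rows

Corrected query:
SELECT p.name, COUNT(c.id) FROM departments p LEFT JOIN staff c ON c.dept_id = p.id GROUP BY p.name

Result:
name        | COUNT(c.id)
------------+------------
Engineering | 3          
HR          | 2          
Legal       | 1          
Marketing   | 1          
Sales       | 0          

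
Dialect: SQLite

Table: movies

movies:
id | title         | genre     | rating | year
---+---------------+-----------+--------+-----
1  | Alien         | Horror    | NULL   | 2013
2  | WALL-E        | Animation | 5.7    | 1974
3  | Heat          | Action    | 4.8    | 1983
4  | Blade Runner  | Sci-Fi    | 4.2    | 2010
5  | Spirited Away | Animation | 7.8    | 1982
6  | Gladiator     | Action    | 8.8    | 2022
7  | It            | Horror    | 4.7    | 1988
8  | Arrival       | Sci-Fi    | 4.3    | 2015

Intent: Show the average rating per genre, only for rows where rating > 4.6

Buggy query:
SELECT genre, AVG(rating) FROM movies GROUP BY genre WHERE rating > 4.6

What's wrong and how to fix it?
Bug: Row-level WHERE must come before GROUP BY in the clause order

Fix: Place WHERE between FROM and GROUP BY

Corrected query:
SELECT genre, AVG(rating) FROM movies WHERE rating > 4.6 GROUP BY genre

Result:
genre     | AVG(rating)
----------+------------
Action    | 6.8        
Animation | 6.75       
Horror    | 4.7        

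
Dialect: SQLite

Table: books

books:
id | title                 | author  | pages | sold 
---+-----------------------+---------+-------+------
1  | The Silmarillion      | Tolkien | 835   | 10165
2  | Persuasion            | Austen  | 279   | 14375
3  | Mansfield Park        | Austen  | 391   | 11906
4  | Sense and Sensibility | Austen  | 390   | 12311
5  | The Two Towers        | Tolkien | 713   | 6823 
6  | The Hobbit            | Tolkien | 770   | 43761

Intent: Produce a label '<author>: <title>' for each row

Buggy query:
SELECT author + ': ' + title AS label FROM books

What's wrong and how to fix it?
Bug: SQLite uses || for string concatenation; + coerces text to numbers (yielding 0)

Fix: Use the || operator for string concatenation

Corrected query:
SELECT author || ': ' || title AS label FROM books

Result:
label                        
-----------------------------
Tolkien: The Silmarillion    
Austen: Persuasion           
Austen: Mansfield Park       
Austen: Sense and Sensibility
Tolkien: The Two Towers      
Tolkien: The Hobbit          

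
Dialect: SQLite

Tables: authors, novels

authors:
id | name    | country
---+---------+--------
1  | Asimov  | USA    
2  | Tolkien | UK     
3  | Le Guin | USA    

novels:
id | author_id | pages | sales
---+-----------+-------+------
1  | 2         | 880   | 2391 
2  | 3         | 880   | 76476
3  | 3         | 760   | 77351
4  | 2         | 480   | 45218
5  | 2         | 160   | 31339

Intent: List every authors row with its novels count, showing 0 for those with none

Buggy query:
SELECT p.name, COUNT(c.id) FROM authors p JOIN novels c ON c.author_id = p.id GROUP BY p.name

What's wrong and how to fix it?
Bug: INNER JOIN drops authors rows that have no matching novels rows

Fix: Switch to LEFT JOIN to retain unmatched parent rows

Corrected query:
SELECT p.name, COUNT(c.id) FROM authors p LEFT JOIN novels c ON c.author_id = p.id GROUP BY p.name

Result:
name    | COUNT(c.id)
--------+------------
Asimov  | 0          
Le Guin | 2          
Tolkien | 3          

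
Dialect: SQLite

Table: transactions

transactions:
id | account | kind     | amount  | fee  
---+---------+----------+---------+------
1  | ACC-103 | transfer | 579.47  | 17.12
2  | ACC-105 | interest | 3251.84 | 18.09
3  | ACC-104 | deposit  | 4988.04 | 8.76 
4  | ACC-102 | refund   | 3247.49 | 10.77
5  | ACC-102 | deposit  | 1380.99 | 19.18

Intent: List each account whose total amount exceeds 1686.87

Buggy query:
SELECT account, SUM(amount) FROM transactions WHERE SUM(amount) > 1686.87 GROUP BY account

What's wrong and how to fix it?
Bug: WHERE runs before GROUP BY, so aggregates aren't available there

Fix: Use HAVING (which filters groups after aggregation) instead of WHERE

Corrected query:
SELECT account, SUM(amount) FROM transactions GROUP BY account HAVING SUM(amount) > 1686.87

Result:
account | SUM(amount)
--------+------------
ACC-102 | 4628.48    
ACC-104 | 4988.04    
ACC-105 | 3251.84    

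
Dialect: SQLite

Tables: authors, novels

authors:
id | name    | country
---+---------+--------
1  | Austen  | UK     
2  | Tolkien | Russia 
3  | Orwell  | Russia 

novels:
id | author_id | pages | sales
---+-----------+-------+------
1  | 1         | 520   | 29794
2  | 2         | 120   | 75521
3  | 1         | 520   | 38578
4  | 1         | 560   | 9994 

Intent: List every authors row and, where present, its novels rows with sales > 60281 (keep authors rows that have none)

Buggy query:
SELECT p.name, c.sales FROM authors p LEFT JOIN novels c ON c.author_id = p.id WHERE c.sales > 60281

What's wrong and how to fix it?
Bug: Filtering c.sales in WHERE discards the NULL rows produced by LEFT JOIN, turning it into an inner join

Fix: Put 'c.sales > 60281' in the JOIN's ON clause instead of WHERE

Corrected query:
SELECT p.name, c.sales FROM authors p LEFT JOIN novels c ON c.author_id = p.id AND c.sales > 60281

Result:
name    | sales
--------+------
Austen  | NULL 
Tolkien | 75521
Orwell  | NULL 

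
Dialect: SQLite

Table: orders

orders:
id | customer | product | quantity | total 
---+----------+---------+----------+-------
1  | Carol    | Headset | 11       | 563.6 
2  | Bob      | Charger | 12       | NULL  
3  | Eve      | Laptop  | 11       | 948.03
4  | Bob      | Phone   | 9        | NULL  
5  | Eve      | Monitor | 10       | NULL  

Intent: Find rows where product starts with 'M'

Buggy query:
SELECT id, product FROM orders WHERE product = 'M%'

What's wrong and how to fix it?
Bug: '=' compares the literal string including the % character; pattern matching needs LIKE

Fix: Use LIKE for wildcard pattern matching

Corrected query:
SELECT id, product FROM orders WHERE product LIKE 'M%'

Result:
id | product
---+--------
5  | Monitor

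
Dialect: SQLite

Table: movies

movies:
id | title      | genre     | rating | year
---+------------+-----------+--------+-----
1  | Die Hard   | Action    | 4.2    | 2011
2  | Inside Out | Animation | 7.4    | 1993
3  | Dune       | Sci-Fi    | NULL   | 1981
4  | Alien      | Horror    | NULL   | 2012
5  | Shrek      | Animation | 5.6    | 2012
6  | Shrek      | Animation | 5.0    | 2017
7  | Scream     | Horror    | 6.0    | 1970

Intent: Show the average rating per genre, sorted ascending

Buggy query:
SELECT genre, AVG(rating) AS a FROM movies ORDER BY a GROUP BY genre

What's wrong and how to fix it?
Bug: GROUP BY must precede ORDER BY

Fix: Move ORDER BY to the end, after GROUP BY

Corrected query:
SELECT genre, AVG(rating) AS a FROM movies GROUP BY genre ORDER BY a

Result:
genre     | a   
----------+-----
Sci-Fi    | NULL
Action    | 4.2 
Animation | 6   
Horror    | 6   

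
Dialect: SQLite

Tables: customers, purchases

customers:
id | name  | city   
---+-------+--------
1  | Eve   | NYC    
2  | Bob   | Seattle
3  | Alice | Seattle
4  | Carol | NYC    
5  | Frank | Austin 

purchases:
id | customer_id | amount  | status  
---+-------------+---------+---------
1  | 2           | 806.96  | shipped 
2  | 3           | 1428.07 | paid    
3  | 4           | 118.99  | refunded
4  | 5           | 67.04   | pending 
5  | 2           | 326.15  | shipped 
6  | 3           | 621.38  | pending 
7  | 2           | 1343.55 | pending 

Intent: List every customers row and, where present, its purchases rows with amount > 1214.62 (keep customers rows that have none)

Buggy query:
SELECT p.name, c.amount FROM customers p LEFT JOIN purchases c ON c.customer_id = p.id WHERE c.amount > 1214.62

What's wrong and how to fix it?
Bug: A WHERE condition on the right-hand table after LEFT JOIN drops unmatched parents

Fix: Put 'c.amount > 1214.62' in the JOIN's ON clause instead of WHERE

Corrected query:
SELECT p.name, c.amount FROM customers p LEFT JOIN purchases c ON c.customer_id = p.id AND c.amount > 1214.62

Result:
name  | amount 
------+--------
Eve   | NULL   
Bob   | 1343.55
Alice | 1428.07
Carol | NULL   
Frank | NULL   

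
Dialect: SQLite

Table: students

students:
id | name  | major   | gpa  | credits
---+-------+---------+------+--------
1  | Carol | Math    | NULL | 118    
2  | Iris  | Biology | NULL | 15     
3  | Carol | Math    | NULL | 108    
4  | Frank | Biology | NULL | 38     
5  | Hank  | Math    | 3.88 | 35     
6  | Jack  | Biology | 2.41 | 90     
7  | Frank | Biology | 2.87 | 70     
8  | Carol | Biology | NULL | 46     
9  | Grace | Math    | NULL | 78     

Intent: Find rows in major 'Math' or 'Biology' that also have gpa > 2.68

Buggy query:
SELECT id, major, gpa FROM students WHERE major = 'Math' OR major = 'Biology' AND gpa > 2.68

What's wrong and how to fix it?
Bug: AND binds tighter than OR, so this parses as major = 'Math' OR (major = 'Biology' AND gpa > 2.68)

Fix: Group the OR with parentheses (or use IN), then AND the threshold

Corrected query:
SELECT id, major, gpa FROM students WHERE (major = 'Math' OR major = 'Biology') AND gpa > 2.68

Result:
id | major   | gpa 
---+---------+-----
5  | Math    | 3.88
7  | Biology | 2.87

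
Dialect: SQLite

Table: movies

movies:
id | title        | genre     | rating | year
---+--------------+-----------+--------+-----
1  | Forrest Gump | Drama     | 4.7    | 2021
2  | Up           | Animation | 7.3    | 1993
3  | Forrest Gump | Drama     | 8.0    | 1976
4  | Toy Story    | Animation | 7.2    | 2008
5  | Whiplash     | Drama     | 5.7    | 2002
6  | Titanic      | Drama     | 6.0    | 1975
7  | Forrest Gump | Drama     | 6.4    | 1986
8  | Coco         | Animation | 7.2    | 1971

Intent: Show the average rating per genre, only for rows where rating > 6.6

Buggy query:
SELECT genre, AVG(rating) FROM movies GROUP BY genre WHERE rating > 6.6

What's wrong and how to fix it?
Bug: Row-level WHERE must come before GROUP BY in the clause order

Fix: Place WHERE between FROM and GROUP BY

Corrected query:
SELECT genre, AVG(rating) FROM movies WHERE rating > 6.6 GROUP BY genre

Result:
genre     | AVG(rating)
----------+------------
Animation | 7.233333   
Drama     | 8          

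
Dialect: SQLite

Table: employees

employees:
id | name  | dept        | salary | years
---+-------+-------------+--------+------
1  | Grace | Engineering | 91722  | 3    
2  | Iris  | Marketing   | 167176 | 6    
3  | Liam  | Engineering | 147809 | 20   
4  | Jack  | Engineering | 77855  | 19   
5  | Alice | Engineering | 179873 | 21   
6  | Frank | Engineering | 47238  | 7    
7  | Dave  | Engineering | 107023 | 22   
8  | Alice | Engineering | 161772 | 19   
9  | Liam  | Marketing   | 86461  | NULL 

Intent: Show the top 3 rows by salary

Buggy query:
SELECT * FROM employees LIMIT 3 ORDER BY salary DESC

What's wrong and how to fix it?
Bug: LIMIT must come after ORDER BY

Fix: Swap the clauses: ORDER BY first, then LIMIT

Corrected query:
SELECT * FROM employees ORDER BY salary DESC LIMIT 3

Result:
id | name  | dept        | salary | years
---+-------+-------------+--------+------
5  | Alice | Engineering | 179873 | 21   
2  | Iris  | Marketing   | 167176 | 6    
8  | Alice | Engineering | 161772 | 19   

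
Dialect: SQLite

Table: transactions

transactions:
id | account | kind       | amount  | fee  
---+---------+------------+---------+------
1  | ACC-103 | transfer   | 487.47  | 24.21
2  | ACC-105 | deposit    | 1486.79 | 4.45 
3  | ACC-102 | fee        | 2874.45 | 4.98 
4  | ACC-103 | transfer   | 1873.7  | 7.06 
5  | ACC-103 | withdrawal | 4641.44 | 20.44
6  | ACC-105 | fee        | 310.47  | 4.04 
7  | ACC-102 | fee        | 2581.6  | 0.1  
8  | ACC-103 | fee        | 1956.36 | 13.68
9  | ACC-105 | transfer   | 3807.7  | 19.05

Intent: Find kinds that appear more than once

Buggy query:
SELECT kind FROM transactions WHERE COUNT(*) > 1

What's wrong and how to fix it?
Bug: COUNT(*) is an aggregate and cannot be used in WHERE

Fix: Group first, then use HAVING for the count condition

Corrected query:
SELECT kind FROM transactions GROUP BY kind HAVING COUNT(*) > 1

Result:
kind    
--------
fee     
transfer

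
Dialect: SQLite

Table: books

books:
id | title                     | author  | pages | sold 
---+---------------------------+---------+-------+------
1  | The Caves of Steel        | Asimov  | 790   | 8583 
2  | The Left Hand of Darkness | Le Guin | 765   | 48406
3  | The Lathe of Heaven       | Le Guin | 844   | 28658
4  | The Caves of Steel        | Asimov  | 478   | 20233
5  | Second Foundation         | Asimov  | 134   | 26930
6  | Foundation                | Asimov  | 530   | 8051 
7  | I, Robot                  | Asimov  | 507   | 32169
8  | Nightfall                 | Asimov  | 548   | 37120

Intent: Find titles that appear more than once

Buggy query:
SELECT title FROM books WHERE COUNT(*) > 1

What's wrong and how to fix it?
Bug: COUNT(*) is an aggregate and cannot be used in WHERE

Fix: GROUP BY title, then filter groups with HAVING COUNT(*) > 1

Corrected query:
SELECT title FROM books GROUP BY title HAVING COUNT(*) > 1

Result:
title             
------------------
The Caves of Steel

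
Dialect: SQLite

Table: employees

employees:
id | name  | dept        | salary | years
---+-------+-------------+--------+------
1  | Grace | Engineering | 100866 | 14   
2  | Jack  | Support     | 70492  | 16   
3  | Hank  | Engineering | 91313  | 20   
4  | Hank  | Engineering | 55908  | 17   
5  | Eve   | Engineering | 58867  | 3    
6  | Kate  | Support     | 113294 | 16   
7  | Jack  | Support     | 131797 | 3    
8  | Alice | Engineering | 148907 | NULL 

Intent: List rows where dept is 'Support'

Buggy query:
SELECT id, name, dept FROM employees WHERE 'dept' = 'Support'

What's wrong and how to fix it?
Bug: 'dept' in single quotes is a string literal, not the column; the comparison is literal-vs-literal and never true

Fix: Reference the column as dept without single quotes

Corrected query:
SELECT id, name, dept FROM employees WHERE dept = 'Support'

Result:
id | name | dept   
---+------+--------
2  | Jack | Support
6  | Kate | Support
7  | Jack | Support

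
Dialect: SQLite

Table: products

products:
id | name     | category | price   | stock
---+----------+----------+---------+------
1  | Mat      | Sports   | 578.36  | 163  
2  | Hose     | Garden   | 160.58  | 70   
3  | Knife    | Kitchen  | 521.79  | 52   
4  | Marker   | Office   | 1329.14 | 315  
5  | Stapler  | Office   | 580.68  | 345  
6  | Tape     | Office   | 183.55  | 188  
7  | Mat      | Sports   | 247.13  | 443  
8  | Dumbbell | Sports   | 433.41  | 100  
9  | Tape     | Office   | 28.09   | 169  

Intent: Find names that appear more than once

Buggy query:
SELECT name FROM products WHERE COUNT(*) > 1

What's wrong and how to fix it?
Bug: WHERE can't reference COUNT(*); aggregates are computed after WHERE

Fix: Group first, then use HAVING for the count condition

Corrected query:
SELECT name FROM products GROUP BY name HAVING COUNT(*) > 1

Result:
name
----
Mat 
Tape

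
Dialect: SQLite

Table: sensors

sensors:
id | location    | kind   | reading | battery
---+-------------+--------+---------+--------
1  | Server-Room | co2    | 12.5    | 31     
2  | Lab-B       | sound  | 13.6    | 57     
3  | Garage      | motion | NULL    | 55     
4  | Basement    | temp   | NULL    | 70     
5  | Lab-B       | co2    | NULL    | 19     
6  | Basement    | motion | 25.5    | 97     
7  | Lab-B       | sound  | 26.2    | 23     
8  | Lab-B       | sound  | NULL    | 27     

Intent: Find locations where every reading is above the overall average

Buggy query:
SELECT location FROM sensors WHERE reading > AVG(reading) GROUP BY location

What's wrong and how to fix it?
Bug: AVG() is an aggregate; it can't sit directly in WHERE

Fix: Compute the overall average in a scalar subquery and compare each group's MIN against it in HAVING

Corrected query:
SELECT location FROM sensors GROUP BY location HAVING MIN(reading) > (SELECT AVG(reading) FROM sensors)

Result:
location
--------
Basement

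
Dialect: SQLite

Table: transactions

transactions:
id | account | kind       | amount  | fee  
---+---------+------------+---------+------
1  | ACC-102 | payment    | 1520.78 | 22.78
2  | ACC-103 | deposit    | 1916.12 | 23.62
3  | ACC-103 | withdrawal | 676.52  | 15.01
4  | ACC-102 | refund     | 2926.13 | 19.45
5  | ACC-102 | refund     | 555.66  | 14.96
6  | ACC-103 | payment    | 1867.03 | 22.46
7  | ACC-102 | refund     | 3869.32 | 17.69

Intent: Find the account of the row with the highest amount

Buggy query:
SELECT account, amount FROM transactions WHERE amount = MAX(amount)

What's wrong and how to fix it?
Bug: MAX(amount) is an aggregate and cannot be used directly in WHERE

Fix: Use a subquery: WHERE amount = (SELECT MAX(amount) FROM transactions)

Corrected query:
SELECT account, amount FROM transactions WHERE amount = (SELECT MAX(amount) FROM transactions)

Result:
account | amount 
--------+--------
ACC-102 | 3869.32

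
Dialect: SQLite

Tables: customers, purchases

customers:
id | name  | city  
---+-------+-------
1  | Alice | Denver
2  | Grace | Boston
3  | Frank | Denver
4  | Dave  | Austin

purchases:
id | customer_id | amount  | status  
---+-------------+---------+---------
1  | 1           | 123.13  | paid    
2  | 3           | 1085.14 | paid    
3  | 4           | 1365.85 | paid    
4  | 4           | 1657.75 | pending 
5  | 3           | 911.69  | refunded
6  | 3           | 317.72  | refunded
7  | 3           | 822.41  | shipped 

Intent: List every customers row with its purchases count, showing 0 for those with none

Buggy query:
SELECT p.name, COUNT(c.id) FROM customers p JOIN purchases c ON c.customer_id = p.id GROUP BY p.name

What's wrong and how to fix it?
Bug: INNER JOIN drops customers rows that have no matching purchases rows

Fix: Use LEFT JOIN so parents without children still appear (COUNT(c.id) gives 0)

Corrected query:
SELECT p.name, COUNT(c.id) FROM customers p LEFT JOIN purchases c ON c.customer_id = p.id GROUP BY p.name

Result:
name  | COUNT(c.id)
------+------------
Alice | 1          
Dave  | 2          
Frank | 4          
Grace | 0          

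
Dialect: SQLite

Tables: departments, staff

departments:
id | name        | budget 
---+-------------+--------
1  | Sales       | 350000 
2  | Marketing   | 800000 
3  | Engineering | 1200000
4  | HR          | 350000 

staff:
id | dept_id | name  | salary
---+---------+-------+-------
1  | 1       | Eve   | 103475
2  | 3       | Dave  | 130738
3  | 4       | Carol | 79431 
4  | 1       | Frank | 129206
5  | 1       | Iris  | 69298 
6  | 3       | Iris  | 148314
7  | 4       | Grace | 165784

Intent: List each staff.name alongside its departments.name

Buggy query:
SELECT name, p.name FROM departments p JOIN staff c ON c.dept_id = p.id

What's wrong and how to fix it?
Bug: Both tables have a 'name' column; the unqualified reference is ambiguous

Fix: Qualify the column with its table alias (c.name)

Corrected query:
SELECT c.name, p.name FROM departments p JOIN staff c ON c.dept_id = p.id

Result:
name  | name       
------+------------
Eve   | Sales      
Dave  | Engineering
Carol | HR         
Frank | Sales      
Iris  | Sales      
Iris  | Engineering
Grace | HR         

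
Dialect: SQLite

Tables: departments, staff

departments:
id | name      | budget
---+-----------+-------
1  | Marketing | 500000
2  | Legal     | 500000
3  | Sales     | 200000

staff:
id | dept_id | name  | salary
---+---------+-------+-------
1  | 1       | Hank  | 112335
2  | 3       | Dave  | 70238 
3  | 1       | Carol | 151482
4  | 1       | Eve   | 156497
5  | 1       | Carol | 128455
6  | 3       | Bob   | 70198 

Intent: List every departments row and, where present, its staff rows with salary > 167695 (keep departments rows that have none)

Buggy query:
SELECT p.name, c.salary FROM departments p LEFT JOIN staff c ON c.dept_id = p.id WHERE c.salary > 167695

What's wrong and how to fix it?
Bug: A WHERE condition on the right-hand table after LEFT JOIN drops unmatched parents

Fix: Move the right-table condition into the ON clause so unmatched parents are kept

Corrected query:
SELECT p.name, c.salary FROM departments p LEFT JOIN staff c ON c.dept_id = p.id AND c.salary > 167695

Result:
name      | salary
----------+-------
Marketing | NULL  
Legal     | NULL  
Sales     | NULL  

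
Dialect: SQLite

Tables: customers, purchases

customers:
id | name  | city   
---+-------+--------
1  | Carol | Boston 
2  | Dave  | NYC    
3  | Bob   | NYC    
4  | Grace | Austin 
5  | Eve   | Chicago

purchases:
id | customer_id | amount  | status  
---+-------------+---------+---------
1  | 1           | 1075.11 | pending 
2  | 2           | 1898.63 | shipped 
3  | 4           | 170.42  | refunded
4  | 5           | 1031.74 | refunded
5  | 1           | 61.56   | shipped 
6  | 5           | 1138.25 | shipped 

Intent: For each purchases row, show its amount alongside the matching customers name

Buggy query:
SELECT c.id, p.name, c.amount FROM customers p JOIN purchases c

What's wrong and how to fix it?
Bug: Missing join condition: each purchases row is matched to all customers rows instead of just its own

Fix: Specify the join condition linking the foreign key to the parent id

Corrected query:
SELECT c.id, p.name, c.amount FROM customers p JOIN purchases c ON c.customer_id = p.id

Result:
id | name  | amount 
---+-------+--------
1  | Carol | 1075.11
2  | Dave  | 1898.63
3  | Grace | 170.42 
4  | Eve   | 1031.74
5  | Carol | 61.56  
6  | Eve   | 1138.25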